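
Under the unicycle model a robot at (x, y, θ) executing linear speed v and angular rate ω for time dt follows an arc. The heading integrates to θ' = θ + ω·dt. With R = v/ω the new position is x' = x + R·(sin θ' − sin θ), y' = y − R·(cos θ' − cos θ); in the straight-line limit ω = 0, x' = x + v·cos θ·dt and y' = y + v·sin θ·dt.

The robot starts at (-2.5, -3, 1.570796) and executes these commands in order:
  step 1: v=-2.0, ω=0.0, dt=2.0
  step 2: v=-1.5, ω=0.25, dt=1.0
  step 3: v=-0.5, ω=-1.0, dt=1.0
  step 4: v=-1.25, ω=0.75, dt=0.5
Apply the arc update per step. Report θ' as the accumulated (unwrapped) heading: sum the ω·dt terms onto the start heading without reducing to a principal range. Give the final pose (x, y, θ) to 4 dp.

step 1: θ'=1.5708 (straight) → pose (-2.5000, -7.0000, 1.5708)
step 2: θ'=1.8208 (R=-6.0000) → pose (-2.3135, -8.4844, 1.8208)
step 3: θ'=0.8208 (R=0.5000) → pose (-2.4321, -8.9489, 0.8208)
step 4: θ'=1.1958 (R=-1.6667) → pose (-2.7635, -9.4746, 1.1958)

(-2.7635, -9.4746, 1.1958)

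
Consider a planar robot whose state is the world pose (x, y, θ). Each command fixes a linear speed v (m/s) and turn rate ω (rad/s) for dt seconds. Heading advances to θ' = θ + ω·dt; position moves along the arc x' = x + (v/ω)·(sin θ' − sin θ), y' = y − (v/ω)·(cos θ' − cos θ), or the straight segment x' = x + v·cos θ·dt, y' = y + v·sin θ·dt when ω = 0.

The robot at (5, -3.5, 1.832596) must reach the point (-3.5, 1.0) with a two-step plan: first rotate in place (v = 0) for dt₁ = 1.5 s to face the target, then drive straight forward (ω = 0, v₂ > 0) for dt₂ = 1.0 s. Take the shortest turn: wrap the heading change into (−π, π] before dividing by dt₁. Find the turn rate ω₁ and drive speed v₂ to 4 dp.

ω₁ = 0.5481, v₂ = 9.6177

heading to target = atan2(1−-3.5, -3.5−5) = 2.6547
Δθ = wrap(2.6547 − 1.8326) = 0.8221; ω₁ = Δθ/dt₁ = 0.5481
distance = √((-3.5−5)² + (1−-3.5)²) = 9.6177; v₂ = distance/dt₂ = 9.6177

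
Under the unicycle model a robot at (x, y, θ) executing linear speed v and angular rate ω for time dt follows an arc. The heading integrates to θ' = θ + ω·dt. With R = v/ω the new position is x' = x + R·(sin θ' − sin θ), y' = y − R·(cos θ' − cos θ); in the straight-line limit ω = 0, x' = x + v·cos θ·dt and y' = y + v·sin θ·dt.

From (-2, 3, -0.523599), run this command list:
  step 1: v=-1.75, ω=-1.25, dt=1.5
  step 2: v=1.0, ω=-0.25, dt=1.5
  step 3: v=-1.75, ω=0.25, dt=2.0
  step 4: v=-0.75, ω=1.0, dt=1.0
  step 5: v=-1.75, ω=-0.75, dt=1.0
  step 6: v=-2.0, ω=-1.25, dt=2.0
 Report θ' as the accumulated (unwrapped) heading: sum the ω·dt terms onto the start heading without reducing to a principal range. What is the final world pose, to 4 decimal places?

step 1: θ'=-2.3986 (R=1.4000) → pose (-2.2471, 5.2435, -2.3986)
step 2: θ'=-2.7736 (R=-4.0000) → pose (-3.5141, 4.4570, -2.7736)
step 3: θ'=-2.2736 (R=-7.0000) → pose (-0.6911, 6.4639, -2.2736)
step 4: θ'=-1.2736 (R=-0.7500) → pose (-0.5462, 7.1683, -1.2736)
step 5: θ'=-2.0236 (R=2.3333) → pose (-0.4134, 8.8724, -2.0236)
step 6: θ'=-4.5236 (R=1.6000) → pose (2.5970, 8.4727, -4.5236)

(2.5970, 8.4727, -4.5236)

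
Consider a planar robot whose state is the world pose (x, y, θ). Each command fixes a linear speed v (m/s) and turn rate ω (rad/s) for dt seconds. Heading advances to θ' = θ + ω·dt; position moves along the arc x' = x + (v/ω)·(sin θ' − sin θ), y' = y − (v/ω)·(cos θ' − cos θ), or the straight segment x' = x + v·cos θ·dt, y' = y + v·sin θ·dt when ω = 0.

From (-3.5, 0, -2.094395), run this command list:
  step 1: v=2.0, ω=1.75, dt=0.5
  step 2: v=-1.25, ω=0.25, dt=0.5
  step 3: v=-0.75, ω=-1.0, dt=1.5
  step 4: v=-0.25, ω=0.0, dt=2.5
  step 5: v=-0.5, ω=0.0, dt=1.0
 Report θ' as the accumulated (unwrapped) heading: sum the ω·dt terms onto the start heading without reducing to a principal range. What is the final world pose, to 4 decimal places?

step 1: θ'=-1.2194 (R=1.1429) → pose (-3.5833, -0.9648, -1.2194)
step 2: θ'=-1.0944 (R=-5.0000) → pose (-3.8345, -0.3930, -1.0944)
step 3: θ'=-2.5944 (R=0.7500) → pose (-3.5582, 0.5915, -2.5944)
step 4: θ'=-2.5944 (straight) → pose (-3.0245, 0.9166, -2.5944)
step 5: θ'=-2.5944 (straight) → pose (-2.5975, 1.1768, -2.5944)

(-2.5975, 1.1768, -2.5944)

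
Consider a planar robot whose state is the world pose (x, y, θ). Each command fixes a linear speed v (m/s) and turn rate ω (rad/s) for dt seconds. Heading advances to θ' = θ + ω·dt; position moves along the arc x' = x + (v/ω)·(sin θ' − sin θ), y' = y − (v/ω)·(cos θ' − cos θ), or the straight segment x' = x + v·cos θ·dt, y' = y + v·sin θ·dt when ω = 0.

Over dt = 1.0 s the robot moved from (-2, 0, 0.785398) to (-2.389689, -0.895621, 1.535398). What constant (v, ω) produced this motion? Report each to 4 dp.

v = -1.0000, ω = 0.7500

Δθ = 1.535398 − 0.785398 = 0.750000
ω = Δθ/dt = 0.750000/1.0 = 0.7500
R = −Δy/(cos θ' − cos θ) = -1.3333
v = R·ω = -1.3333·0.7500 = -1.0000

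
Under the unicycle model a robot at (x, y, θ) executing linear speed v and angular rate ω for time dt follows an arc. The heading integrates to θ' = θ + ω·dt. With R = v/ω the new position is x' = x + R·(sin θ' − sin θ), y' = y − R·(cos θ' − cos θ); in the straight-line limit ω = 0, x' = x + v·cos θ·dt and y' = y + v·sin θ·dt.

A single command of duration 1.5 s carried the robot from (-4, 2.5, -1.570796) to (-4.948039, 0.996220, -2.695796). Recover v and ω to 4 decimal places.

v = 1.2500, ω = -0.7500

Δθ = -2.695796 − -1.570796 = -1.125000
ω = Δθ/dt = -1.125000/1.5 = -0.7500
R = −Δy/(cos θ' − cos θ) = -1.6667
v = R·ω = -1.6667·-0.7500 = 1.2500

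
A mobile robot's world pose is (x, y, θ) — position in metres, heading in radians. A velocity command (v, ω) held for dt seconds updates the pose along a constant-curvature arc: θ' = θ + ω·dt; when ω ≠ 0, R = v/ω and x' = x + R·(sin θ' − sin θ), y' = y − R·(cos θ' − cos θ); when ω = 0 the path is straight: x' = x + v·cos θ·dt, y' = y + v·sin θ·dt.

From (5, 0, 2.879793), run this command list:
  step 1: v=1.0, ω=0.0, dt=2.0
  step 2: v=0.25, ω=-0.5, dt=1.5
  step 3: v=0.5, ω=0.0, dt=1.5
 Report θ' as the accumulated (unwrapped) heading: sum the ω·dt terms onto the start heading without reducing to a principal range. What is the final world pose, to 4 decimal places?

(2.3759, 1.3713, 2.1298)

step 1: θ'=2.8798 (straight) → pose (3.0681, 0.5176, 2.8798)
step 2: θ'=2.1298 (R=-0.5000) → pose (2.7737, 0.7354, 2.1298)
step 3: θ'=2.1298 (straight) → pose (2.3759, 1.3713, 2.1298)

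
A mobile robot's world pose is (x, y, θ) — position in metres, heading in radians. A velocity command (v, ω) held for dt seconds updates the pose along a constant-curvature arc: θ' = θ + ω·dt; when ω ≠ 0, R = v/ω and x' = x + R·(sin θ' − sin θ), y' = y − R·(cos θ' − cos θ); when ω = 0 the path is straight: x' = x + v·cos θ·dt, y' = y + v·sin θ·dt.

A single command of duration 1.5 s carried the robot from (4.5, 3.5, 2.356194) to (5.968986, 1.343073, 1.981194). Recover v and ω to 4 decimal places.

Δθ = 1.981194 − 2.356194 = -0.375000
ω = Δθ/dt = -0.375000/1.5 = -0.2500
R = −Δy/(cos θ' − cos θ) = 7.0000
v = R·ω = 7.0000·-0.2500 = -1.7500

v = -1.7500, ω = -0.2500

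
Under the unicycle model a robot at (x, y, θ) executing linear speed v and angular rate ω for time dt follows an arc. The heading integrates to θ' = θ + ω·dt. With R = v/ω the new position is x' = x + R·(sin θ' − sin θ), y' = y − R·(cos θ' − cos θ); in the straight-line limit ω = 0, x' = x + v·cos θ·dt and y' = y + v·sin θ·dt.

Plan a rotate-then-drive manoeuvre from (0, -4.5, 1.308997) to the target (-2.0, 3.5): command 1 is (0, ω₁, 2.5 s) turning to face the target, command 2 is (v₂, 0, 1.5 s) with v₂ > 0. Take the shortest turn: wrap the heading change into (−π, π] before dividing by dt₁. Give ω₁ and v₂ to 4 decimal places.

heading to target = atan2(3.5−-4.5, -2−0) = 1.8158
Δθ = wrap(1.8158 − 1.3090) = 0.5068; ω₁ = Δθ/dt₁ = 0.2027
distance = √((-2−0)² + (3.5−-4.5)²) = 8.2462; v₂ = distance/dt₂ = 5.4975

ω₁ = 0.2027, v₂ = 5.4975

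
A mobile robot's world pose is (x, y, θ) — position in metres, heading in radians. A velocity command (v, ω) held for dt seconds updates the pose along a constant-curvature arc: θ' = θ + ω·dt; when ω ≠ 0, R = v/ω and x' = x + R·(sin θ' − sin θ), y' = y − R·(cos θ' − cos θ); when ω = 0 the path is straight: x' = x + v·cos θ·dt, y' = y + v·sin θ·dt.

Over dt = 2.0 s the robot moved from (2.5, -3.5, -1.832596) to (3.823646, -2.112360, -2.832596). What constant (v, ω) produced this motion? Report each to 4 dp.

v = -1.0000, ω = -0.5000

Δθ = -2.832596 − -1.832596 = -1.000000
ω = Δθ/dt = -1.000000/2.0 = -0.5000
R = −Δy/(cos θ' − cos θ) = 2.0000
v = R·ω = 2.0000·-0.5000 = -1.0000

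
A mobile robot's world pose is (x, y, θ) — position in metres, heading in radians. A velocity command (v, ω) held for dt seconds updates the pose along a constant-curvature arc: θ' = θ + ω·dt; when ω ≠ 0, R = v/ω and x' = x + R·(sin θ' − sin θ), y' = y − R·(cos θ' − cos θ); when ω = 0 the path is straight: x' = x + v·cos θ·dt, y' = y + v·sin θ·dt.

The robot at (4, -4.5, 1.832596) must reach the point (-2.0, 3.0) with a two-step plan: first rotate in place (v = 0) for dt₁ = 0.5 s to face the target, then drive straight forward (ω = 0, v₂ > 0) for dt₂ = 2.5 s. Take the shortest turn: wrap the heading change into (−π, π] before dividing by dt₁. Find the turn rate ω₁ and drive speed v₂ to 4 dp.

ω₁ = 0.8259, v₂ = 3.8419

heading to target = atan2(3−-4.5, -2−4) = 2.2455
Δθ = wrap(2.2455 − 1.8326) = 0.4129; ω₁ = Δθ/dt₁ = 0.8259
distance = √((-2−4)² + (3−-4.5)²) = 9.6047; v₂ = distance/dt₂ = 3.8419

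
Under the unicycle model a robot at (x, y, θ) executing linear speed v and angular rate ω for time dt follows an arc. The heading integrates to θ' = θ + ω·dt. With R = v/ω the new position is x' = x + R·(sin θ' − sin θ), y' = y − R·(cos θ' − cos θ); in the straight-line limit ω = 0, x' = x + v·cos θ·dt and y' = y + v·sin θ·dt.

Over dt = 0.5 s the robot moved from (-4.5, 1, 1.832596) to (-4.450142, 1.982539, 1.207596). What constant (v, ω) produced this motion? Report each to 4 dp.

Δθ = 1.207596 − 1.832596 = -0.625000
ω = Δθ/dt = -0.625000/0.5 = -1.2500
R = −Δy/(cos θ' − cos θ) = -1.6000
v = R·ω = -1.6000·-1.2500 = 2.0000

v = 2.0000, ω = -1.2500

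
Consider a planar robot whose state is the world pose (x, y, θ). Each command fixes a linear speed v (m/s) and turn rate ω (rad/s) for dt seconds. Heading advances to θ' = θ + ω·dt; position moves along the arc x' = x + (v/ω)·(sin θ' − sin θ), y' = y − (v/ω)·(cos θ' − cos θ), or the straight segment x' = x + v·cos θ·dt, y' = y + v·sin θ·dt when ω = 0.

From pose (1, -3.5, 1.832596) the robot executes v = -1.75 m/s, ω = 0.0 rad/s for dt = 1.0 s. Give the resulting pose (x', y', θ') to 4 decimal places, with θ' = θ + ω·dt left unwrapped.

θ' = 1.8326 + 0.0·1.0 = 1.8326
ω = 0 → straight: x' = 1 + -1.75·cos(1.8326)·1.0 = 1.4529
y' = -3.5 + -1.75·sin(1.8326)·1.0 = -5.1904

(1.4529, -5.1904, 1.8326)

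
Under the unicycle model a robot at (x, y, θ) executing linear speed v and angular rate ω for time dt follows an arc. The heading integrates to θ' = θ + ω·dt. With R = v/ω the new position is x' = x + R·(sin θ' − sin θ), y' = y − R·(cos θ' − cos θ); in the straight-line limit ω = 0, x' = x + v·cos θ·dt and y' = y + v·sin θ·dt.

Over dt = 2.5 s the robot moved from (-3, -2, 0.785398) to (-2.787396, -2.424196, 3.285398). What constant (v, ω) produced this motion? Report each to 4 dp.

Δθ = 3.285398 − 0.785398 = 2.500000
ω = Δθ/dt = 2.500000/2.5 = 1.0000
R = −Δy/(cos θ' − cos θ) = -0.2500
v = R·ω = -0.2500·1.0000 = -0.2500

v = -0.2500, ω = 1.0000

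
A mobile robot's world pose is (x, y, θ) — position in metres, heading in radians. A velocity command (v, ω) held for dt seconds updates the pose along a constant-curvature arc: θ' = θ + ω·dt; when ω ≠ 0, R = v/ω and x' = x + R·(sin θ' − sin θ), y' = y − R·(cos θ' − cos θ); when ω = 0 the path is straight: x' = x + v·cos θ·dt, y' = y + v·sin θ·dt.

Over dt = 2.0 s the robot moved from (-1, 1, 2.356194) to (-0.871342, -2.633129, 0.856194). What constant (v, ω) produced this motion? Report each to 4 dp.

Δθ = 0.856194 − 2.356194 = -1.500000
ω = Δθ/dt = -1.500000/2.0 = -0.7500
R = −Δy/(cos θ' − cos θ) = 2.6667
v = R·ω = 2.6667·-0.7500 = -2.0000

v = -2.0000, ω = -0.7500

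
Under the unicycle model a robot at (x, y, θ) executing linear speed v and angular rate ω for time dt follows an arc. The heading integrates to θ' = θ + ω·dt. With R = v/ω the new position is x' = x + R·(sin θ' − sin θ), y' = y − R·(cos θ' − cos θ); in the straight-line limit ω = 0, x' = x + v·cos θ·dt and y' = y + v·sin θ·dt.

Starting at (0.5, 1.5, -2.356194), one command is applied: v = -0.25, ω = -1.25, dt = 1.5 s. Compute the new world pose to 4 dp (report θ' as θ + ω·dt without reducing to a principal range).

(0.8187, 1.4511, -4.2312)

θ' = -2.3562 + -1.25·1.5 = -4.2312
R = v/ω = -0.25/-1.25 = 0.2000
x' = 0.5 + 0.2000·(sin -4.2312 − sin -2.3562) = 0.8187
y' = 1.5 − 0.2000·(cos -4.2312 − cos -2.3562) = 1.4511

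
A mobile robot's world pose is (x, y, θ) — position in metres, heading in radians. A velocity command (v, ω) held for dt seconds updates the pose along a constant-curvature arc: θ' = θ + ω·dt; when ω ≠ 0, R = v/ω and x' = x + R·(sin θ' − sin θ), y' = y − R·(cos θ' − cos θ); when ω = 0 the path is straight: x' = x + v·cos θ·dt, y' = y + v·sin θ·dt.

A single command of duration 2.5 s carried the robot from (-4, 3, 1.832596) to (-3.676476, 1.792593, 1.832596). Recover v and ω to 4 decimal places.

Δθ = 1.832596 − 1.832596 = 0.000000
ω = Δθ/dt = 0.000000/2.5 = 0.0000
ω = 0 → v = (Δx·cos θ + Δy·sin θ)/dt = -0.5000

v = -0.5000, ω = 0.0000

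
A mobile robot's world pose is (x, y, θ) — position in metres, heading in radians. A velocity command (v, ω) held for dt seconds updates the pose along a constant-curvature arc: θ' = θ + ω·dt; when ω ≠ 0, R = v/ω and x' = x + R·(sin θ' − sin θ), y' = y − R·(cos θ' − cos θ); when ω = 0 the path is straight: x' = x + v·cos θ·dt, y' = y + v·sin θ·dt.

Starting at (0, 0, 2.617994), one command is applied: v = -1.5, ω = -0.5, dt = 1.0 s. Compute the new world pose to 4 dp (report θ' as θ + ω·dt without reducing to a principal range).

θ' = 2.6180 + -0.5·1.0 = 2.1180
R = v/ω = -1.5/-0.5 = 3.0000
x' = 0 + 3.0000·(sin 2.1180 − sin 2.6180) = 1.0620
y' = 0 − 3.0000·(cos 2.1180 − cos 2.6180) = -1.0372

(1.0620, -1.0372, 2.1180)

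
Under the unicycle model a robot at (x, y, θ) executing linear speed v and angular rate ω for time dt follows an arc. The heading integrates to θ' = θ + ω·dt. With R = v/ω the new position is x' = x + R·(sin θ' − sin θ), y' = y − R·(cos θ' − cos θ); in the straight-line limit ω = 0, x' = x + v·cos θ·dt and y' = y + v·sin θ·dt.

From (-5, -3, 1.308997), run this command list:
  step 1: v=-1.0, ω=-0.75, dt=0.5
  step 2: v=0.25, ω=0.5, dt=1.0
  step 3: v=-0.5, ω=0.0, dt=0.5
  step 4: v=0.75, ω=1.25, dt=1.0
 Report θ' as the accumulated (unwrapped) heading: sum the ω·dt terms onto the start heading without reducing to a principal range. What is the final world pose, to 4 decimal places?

step 1: θ'=0.9340 (R=1.3333) → pose (-5.2159, -3.4477, 0.9340)
step 2: θ'=1.4340 (R=0.5000) → pose (-5.1226, -3.2186, 1.4340)
step 3: θ'=1.4340 (straight) → pose (-5.1567, -3.4663, 1.4340)
step 4: θ'=2.6840 (R=0.6000) → pose (-5.4860, -2.8462, 2.6840)

(-5.4860, -2.8462, 2.6840)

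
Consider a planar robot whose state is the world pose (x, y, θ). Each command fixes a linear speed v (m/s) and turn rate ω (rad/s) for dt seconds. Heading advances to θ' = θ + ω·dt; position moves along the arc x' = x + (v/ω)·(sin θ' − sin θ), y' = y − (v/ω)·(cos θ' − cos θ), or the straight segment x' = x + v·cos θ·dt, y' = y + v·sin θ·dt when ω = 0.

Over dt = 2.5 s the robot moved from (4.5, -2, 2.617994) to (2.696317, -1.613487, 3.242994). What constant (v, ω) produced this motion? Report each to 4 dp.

v = 0.7500, ω = 0.2500

Δθ = 3.242994 − 2.617994 = 0.625000
ω = Δθ/dt = 0.625000/2.5 = 0.2500
R = Δx/(sin θ' − sin θ) = 3.0000
v = R·ω = 3.0000·0.2500 = 0.7500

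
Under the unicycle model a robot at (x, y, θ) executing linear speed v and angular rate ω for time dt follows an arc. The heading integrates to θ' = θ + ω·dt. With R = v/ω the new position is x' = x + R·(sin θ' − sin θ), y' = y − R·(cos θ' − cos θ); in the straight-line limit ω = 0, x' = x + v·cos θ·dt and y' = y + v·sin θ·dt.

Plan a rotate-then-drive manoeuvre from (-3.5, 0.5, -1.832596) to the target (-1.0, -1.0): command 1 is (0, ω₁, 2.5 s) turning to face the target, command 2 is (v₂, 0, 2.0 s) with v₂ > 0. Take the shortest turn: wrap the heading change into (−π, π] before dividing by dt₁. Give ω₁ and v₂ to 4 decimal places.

ω₁ = 0.5169, v₂ = 1.4577

heading to target = atan2(-1−0.5, -1−-3.5) = -0.5404
Δθ = wrap(-0.5404 − -1.8326) = 1.2922; ω₁ = Δθ/dt₁ = 0.5169
distance = √((-1−-3.5)² + (-1−0.5)²) = 2.9155; v₂ = distance/dt₂ = 1.4577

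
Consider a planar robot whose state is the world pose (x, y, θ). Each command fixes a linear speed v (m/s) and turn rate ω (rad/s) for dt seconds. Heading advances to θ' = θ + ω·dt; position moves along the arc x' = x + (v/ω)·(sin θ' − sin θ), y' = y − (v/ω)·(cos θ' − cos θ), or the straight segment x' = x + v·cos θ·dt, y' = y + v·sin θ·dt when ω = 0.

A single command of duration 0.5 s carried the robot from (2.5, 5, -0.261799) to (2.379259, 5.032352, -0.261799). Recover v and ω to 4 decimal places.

Δθ = -0.261799 − -0.261799 = 0.000000
ω = Δθ/dt = 0.000000/0.5 = 0.0000
ω = 0 → v = (Δx·cos θ + Δy·sin θ)/dt = -0.2500

v = -0.2500, ω = 0.0000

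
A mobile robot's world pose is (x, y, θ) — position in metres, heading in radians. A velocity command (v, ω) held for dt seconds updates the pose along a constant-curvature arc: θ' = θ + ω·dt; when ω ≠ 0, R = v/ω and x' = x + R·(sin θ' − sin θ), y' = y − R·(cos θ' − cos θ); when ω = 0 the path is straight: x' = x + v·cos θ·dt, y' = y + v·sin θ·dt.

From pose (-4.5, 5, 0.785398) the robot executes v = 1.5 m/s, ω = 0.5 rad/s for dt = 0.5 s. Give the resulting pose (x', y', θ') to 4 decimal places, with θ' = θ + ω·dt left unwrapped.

θ' = 0.7854 + 0.5·0.5 = 1.0354
R = v/ω = 1.5/0.5 = 3.0000
x' = -4.5 + 3.0000·(sin 1.0354 − sin 0.7854) = -4.0411
y' = 5 − 3.0000·(cos 1.0354 − cos 0.7854) = 5.5908

(-4.0411, 5.5908, 1.0354)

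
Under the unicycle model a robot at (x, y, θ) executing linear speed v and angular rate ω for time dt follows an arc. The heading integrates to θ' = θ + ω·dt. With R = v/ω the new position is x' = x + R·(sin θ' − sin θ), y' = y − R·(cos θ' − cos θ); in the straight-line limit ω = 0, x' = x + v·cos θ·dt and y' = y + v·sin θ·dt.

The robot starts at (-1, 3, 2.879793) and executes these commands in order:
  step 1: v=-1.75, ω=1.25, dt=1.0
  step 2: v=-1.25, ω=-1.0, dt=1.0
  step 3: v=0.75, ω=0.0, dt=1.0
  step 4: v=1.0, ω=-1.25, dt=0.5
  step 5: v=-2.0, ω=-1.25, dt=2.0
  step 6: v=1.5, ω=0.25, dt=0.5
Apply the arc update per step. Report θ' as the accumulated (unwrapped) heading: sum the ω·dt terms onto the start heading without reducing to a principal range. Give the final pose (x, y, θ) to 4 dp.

step 1: θ'=4.1298 (R=-1.4000) → pose (0.5314, 3.5820, 4.1298)
step 2: θ'=3.1298 (R=1.2500) → pose (1.5899, 4.1442, 3.1298)
step 3: θ'=3.1298 (straight) → pose (0.8400, 4.1530, 3.1298)
step 4: θ'=2.5048 (R=-0.8000) → pose (0.3737, 4.3098, 2.5048)
step 5: θ'=0.0048 (R=1.6000) → pose (-0.5700, 1.4234, 0.0048)
step 6: θ'=0.1298 (R=6.0000) → pose (0.1778, 1.4738, 0.1298)

(0.1778, 1.4738, 0.1298)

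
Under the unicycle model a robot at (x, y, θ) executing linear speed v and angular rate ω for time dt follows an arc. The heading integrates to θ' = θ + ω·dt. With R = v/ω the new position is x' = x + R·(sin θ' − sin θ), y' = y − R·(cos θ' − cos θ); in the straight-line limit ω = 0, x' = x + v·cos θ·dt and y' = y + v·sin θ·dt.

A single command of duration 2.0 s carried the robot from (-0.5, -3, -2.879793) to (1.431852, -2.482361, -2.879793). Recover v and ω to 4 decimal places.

v = -1.0000, ω = 0.0000

Δθ = -2.879793 − -2.879793 = 0.000000
ω = Δθ/dt = 0.000000/2.0 = 0.0000
ω = 0 → v = (Δx·cos θ + Δy·sin θ)/dt = -1.0000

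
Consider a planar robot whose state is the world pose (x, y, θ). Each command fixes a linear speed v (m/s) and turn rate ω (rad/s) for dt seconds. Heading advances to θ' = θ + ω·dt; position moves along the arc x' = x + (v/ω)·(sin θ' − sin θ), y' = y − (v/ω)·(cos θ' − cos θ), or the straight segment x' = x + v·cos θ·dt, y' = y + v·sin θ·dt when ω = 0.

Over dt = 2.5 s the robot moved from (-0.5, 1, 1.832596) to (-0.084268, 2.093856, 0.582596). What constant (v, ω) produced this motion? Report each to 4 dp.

Δθ = 0.582596 − 1.832596 = -1.250000
ω = Δθ/dt = -1.250000/2.5 = -0.5000
R = −Δy/(cos θ' − cos θ) = -1.0000
v = R·ω = -1.0000·-0.5000 = 0.5000

v = 0.5000, ω = -0.5000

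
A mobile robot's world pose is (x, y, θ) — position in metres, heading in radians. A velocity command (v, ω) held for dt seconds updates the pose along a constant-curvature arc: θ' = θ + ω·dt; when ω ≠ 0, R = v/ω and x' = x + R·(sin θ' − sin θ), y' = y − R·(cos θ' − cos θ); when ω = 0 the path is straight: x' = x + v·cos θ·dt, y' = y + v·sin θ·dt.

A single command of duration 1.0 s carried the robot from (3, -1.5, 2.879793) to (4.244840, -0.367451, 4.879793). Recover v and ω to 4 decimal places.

v = -2.0000, ω = 2.0000

Δθ = 4.879793 − 2.879793 = 2.000000
ω = Δθ/dt = 2.000000/1.0 = 2.0000
R = Δx/(sin θ' − sin θ) = -1.0000
v = R·ω = -1.0000·2.0000 = -2.0000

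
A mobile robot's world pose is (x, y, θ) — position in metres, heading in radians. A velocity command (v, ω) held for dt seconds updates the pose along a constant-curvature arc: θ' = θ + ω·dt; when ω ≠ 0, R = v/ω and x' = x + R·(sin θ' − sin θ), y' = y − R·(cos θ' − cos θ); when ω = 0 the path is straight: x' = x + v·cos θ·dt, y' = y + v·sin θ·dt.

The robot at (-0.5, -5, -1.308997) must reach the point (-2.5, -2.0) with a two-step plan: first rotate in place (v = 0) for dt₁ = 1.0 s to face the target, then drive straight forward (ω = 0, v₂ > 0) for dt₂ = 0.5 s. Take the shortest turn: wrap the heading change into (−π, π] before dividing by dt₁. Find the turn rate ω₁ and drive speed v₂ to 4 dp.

ω₁ = -2.8154, v₂ = 7.2111

heading to target = atan2(-2−-5, -2.5−-0.5) = 2.1588
Δθ = wrap(2.1588 − -1.3090) = -2.8154; ω₁ = Δθ/dt₁ = -2.8154
distance = √((-2.5−-0.5)² + (-2−-5)²) = 3.6056; v₂ = distance/dt₂ = 7.2111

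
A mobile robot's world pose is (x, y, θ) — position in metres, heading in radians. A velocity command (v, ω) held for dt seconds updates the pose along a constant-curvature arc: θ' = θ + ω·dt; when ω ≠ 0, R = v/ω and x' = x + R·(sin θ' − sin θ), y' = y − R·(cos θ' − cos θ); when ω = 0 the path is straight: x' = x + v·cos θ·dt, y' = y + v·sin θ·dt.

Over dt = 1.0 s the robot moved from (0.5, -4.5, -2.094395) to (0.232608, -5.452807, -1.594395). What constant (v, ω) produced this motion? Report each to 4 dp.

v = 1.0000, ω = 0.5000

Δθ = -1.594395 − -2.094395 = 0.500000
ω = Δθ/dt = 0.500000/1.0 = 0.5000
R = −Δy/(cos θ' − cos θ) = 2.0000
v = R·ω = 2.0000·0.5000 = 1.0000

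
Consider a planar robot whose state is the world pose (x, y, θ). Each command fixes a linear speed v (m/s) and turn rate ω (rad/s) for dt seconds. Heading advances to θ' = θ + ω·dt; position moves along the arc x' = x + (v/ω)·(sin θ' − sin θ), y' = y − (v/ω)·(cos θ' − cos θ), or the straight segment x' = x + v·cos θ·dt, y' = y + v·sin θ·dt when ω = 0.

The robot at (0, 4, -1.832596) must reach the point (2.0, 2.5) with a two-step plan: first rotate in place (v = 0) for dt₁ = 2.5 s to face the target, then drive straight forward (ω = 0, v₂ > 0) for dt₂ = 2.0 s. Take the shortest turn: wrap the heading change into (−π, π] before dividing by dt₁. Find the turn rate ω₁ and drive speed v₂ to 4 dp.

heading to target = atan2(2.5−4, 2−0) = -0.6435
Δθ = wrap(-0.6435 − -1.8326) = 1.1891; ω₁ = Δθ/dt₁ = 0.4756
distance = √((2−0)² + (2.5−4)²) = 2.5000; v₂ = distance/dt₂ = 1.2500

ω₁ = 0.4756, v₂ = 1.2500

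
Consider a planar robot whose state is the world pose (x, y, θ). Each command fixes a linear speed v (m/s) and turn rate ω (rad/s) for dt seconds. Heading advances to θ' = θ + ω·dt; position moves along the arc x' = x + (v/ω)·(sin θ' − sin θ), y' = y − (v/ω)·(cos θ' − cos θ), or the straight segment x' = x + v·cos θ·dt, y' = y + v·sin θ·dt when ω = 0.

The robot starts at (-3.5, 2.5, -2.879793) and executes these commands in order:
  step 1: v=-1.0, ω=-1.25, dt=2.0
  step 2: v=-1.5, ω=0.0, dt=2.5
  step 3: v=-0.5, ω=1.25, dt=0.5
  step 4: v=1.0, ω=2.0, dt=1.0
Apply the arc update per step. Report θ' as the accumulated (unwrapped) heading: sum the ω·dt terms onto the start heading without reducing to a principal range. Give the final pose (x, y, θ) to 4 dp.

(-5.7593, -1.4596, -2.7548)

step 1: θ'=-5.3798 (R=0.8000) → pose (-2.6646, 1.2321, -5.3798)
step 2: θ'=-5.3798 (straight) → pose (-4.9857, -1.7133, -5.3798)
step 3: θ'=-4.7548 (R=-0.4000) → pose (-5.0711, -1.9439, -4.7548)
step 4: θ'=-2.7548 (R=0.5000) → pose (-5.7593, -1.4596, -2.7548)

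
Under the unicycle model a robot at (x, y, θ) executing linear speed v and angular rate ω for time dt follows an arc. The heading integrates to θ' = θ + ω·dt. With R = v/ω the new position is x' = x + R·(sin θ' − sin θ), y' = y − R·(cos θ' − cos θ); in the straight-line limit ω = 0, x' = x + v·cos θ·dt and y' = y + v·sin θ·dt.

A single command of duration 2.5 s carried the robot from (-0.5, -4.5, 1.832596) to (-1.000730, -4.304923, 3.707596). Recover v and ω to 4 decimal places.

Δθ = 3.707596 − 1.832596 = 1.875000
ω = Δθ/dt = 1.875000/2.5 = 0.7500
R = Δx/(sin θ' − sin θ) = 0.3333
v = R·ω = 0.3333·0.7500 = 0.2500

v = 0.2500, ω = 0.7500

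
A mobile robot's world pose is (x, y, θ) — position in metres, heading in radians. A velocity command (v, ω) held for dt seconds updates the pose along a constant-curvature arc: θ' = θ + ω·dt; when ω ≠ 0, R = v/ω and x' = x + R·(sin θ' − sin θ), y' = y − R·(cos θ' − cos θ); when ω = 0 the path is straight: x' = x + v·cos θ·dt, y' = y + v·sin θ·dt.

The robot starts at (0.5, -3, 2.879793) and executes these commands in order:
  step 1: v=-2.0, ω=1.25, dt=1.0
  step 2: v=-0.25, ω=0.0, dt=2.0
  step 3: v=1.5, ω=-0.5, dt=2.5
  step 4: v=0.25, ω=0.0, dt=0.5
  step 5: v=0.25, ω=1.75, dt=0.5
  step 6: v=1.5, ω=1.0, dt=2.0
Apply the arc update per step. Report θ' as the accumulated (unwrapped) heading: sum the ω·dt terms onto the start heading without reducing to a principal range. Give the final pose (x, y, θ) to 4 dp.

(-0.8892, -5.6755, 5.7548)

step 1: θ'=4.1298 (R=-1.6000) → pose (2.2502, -2.3348, 4.1298)
step 2: θ'=4.1298 (straight) → pose (2.5253, -1.9173, 4.1298)
step 3: θ'=2.8798 (R=-3.0000) → pose (-0.7563, -3.1645, 2.8798)
step 4: θ'=2.8798 (straight) → pose (-0.8770, -3.1322, 2.8798)
step 5: θ'=3.7548 (R=0.1429) → pose (-0.9962, -3.1533, 3.7548)
step 6: θ'=5.7548 (R=1.5000) → pose (-0.8892, -5.6755, 5.7548)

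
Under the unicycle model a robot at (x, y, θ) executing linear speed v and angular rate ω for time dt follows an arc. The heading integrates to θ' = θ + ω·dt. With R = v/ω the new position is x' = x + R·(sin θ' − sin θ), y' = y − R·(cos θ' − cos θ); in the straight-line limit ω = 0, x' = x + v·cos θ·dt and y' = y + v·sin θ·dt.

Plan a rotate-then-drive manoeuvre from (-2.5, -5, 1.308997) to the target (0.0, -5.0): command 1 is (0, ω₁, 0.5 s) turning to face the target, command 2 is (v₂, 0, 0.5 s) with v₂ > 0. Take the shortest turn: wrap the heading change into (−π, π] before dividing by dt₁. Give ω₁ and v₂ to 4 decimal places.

heading to target = atan2(-5−-5, 0−-2.5) = 0.0000
Δθ = wrap(0.0000 − 1.3090) = -1.3090; ω₁ = Δθ/dt₁ = -2.6180
distance = √((0−-2.5)² + (-5−-5)²) = 2.5000; v₂ = distance/dt₂ = 5.0000

ω₁ = -2.6180, v₂ = 5.0000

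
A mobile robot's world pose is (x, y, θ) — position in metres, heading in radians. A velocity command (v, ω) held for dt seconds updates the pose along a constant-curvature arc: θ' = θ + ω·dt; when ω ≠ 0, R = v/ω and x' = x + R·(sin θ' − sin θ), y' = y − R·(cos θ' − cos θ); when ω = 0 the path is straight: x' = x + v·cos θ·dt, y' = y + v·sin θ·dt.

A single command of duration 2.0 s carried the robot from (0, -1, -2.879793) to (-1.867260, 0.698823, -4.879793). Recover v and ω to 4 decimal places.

v = 1.5000, ω = -1.0000

Δθ = -4.879793 − -2.879793 = -2.000000
ω = Δθ/dt = -2.000000/2.0 = -1.0000
R = Δx/(sin θ' − sin θ) = -1.5000
v = R·ω = -1.5000·-1.0000 = 1.5000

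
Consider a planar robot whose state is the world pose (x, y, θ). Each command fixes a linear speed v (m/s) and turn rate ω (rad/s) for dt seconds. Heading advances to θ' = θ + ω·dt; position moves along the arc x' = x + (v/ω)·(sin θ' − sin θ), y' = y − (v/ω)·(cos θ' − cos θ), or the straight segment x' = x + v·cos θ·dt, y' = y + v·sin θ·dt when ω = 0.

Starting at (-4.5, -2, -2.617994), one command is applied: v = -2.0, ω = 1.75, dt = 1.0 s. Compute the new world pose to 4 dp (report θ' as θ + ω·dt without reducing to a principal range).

θ' = -2.6180 + 1.75·1.0 = -0.8680
R = v/ω = -2.0/1.75 = -1.1429
x' = -4.5 + -1.1429·(sin -0.8680 − sin -2.6180) = -4.1994
y' = -2 − -1.1429·(cos -0.8680 − cos -2.6180) = -0.2716

(-4.1994, -0.2716, -0.8680)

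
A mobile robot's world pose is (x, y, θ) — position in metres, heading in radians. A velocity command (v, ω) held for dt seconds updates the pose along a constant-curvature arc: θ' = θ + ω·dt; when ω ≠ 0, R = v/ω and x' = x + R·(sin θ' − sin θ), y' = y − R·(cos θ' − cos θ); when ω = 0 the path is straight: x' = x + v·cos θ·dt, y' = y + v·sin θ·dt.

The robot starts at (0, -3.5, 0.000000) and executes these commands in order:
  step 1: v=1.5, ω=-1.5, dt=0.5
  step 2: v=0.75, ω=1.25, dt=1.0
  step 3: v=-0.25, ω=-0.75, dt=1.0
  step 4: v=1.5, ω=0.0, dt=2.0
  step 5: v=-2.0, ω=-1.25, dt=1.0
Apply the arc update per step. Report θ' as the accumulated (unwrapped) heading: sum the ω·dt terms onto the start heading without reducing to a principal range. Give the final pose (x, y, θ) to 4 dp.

(2.8426, -3.1914, -1.5000)

step 1: θ'=-0.7500 (R=-1.0000) → pose (0.6816, -3.7683, -0.7500)
step 2: θ'=0.5000 (R=0.6000) → pose (1.3783, -3.8558, 0.5000)
step 3: θ'=-0.2500 (R=0.3333) → pose (1.1360, -3.8863, -0.2500)
step 4: θ'=-0.2500 (straight) → pose (4.0427, -4.6285, -0.2500)
step 5: θ'=-1.5000 (R=1.6000) → pose (2.8426, -3.1914, -1.5000)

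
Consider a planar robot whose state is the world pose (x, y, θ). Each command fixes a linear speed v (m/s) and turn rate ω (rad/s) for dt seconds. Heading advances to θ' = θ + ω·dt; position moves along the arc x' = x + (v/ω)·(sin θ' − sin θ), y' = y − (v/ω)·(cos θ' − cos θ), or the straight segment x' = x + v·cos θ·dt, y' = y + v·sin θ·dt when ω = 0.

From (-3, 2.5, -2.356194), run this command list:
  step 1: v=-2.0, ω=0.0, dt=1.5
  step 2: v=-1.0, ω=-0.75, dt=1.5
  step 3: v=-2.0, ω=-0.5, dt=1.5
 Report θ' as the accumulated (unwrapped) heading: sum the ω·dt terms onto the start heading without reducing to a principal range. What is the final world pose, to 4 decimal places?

(2.7216, 3.0155, -4.2312)

step 1: θ'=-2.3562 (straight) → pose (-0.8787, 4.6213, -2.3562)
step 2: θ'=-3.4812 (R=1.3333) → pose (0.5083, 4.9357, -3.4812)
step 3: θ'=-4.2312 (R=4.0000) → pose (2.7216, 3.0155, -4.2312)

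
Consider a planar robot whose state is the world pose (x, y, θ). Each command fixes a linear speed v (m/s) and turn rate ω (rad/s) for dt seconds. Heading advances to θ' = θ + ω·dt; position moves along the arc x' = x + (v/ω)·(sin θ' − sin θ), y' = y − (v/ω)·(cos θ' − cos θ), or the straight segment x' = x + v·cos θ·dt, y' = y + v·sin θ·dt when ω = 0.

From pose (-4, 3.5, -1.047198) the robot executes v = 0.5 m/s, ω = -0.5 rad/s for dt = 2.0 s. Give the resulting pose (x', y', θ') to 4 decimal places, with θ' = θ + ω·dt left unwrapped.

θ' = -1.0472 + -0.5·2.0 = -2.0472
R = v/ω = 0.5/-0.5 = -1.0000
x' = -4 + -1.0000·(sin -2.0472 − sin -1.0472) = -3.9774
y' = 3.5 − -1.0000·(cos -2.0472 − cos -1.0472) = 2.5414

(-3.9774, 2.5414, -2.0472)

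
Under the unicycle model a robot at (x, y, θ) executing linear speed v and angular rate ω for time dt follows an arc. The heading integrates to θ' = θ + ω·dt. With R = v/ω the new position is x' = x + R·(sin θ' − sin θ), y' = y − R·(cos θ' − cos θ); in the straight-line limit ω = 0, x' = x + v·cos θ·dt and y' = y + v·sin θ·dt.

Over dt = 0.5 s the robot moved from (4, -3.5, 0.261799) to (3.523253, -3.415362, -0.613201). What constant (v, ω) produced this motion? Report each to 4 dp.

Δθ = -0.613201 − 0.261799 = -0.875000
ω = Δθ/dt = -0.875000/0.5 = -1.7500
R = Δx/(sin θ' − sin θ) = 0.5714
v = R·ω = 0.5714·-1.7500 = -1.0000

v = -1.0000, ω = -1.7500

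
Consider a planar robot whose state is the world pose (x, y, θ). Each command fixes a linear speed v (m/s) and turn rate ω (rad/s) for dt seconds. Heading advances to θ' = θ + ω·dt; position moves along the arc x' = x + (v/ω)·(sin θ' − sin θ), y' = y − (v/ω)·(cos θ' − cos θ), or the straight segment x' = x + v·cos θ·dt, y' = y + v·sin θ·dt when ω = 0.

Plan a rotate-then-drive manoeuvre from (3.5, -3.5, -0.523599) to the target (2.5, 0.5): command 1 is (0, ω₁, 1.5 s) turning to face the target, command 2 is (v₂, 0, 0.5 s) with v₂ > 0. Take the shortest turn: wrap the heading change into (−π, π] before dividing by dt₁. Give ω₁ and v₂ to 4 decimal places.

heading to target = atan2(0.5−-3.5, 2.5−3.5) = 1.8158
Δθ = wrap(1.8158 − -0.5236) = 2.3394; ω₁ = Δθ/dt₁ = 1.5596
distance = √((2.5−3.5)² + (0.5−-3.5)²) = 4.1231; v₂ = distance/dt₂ = 8.2462

ω₁ = 1.5596, v₂ = 8.2462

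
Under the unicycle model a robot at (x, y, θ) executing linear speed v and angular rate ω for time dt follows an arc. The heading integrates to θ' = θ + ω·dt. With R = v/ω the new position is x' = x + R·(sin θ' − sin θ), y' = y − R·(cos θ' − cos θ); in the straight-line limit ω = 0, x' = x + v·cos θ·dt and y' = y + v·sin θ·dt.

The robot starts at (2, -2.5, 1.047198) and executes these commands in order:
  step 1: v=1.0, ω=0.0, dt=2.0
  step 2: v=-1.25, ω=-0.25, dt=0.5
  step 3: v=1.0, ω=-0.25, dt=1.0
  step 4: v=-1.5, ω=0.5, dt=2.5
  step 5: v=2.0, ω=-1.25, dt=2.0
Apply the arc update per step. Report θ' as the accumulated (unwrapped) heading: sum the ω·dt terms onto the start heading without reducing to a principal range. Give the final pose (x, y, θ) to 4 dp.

(4.7790, -2.0638, -0.5778)

step 1: θ'=1.0472 (straight) → pose (3.0000, -0.7679, 1.0472)
step 2: θ'=0.9222 (R=5.0000) → pose (2.6545, -1.2883, 0.9222)
step 3: θ'=0.6722 (R=-4.0000) → pose (3.3514, -0.5748, 0.6722)
step 4: θ'=1.9222 (R=-3.0000) → pose (2.4029, -3.9548, 1.9222)
step 5: θ'=-0.5778 (R=-1.6000) → pose (4.7790, -2.0638, -0.5778)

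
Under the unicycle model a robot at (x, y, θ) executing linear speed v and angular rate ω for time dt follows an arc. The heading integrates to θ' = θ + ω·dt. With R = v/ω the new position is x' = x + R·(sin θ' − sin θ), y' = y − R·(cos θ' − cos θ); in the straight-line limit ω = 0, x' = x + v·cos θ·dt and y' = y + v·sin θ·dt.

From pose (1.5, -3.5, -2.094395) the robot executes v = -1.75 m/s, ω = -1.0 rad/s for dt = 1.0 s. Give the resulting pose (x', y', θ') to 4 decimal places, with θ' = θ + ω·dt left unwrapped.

θ' = -2.0944 + -1.0·1.0 = -3.0944
R = v/ω = -1.75/-1.0 = 1.7500
x' = 1.5 + 1.7500·(sin -3.0944 − sin -2.0944) = 2.9330
y' = -3.5 − 1.7500·(cos -3.0944 − cos -2.0944) = -2.6269

(2.9330, -2.6269, -3.0944)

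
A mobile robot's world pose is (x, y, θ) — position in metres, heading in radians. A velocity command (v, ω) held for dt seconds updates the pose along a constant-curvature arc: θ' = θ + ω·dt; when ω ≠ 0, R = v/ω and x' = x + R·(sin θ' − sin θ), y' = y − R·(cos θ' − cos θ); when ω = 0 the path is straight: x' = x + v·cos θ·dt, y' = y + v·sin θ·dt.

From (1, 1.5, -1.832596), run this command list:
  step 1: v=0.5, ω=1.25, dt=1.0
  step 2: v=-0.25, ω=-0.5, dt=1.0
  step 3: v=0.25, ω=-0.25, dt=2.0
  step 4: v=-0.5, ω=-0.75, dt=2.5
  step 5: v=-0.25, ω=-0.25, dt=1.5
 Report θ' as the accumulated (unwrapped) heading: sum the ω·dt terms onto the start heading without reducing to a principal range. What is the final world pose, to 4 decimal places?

step 1: θ'=-0.5826 (R=0.4000) → pose (1.1663, 1.0625, -0.5826)
step 2: θ'=-1.0826 (R=0.5000) → pose (0.9998, 1.2455, -1.0826)
step 3: θ'=-1.5826 (R=-1.0000) → pose (1.1166, 0.7646, -1.5826)
step 4: θ'=-3.4576 (R=0.6667) → pose (1.9904, 1.3904, -3.4576)
step 5: θ'=-3.8326 (R=1.0000) → pose (2.3169, 1.2105, -3.8326)

(2.3169, 1.2105, -3.8326)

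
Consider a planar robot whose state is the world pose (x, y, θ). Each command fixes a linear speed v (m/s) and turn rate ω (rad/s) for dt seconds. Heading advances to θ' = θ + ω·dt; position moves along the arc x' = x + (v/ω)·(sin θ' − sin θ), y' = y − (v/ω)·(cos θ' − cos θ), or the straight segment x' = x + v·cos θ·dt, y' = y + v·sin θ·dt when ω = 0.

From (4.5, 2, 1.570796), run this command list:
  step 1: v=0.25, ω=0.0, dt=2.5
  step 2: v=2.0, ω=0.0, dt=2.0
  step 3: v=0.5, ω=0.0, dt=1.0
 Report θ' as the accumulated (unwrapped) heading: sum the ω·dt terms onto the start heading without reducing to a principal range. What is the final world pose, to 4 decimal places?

(4.5000, 7.1250, 1.5708)

step 1: θ'=1.5708 (straight) → pose (4.5000, 2.6250, 1.5708)
step 2: θ'=1.5708 (straight) → pose (4.5000, 6.6250, 1.5708)
step 3: θ'=1.5708 (straight) → pose (4.5000, 7.1250, 1.5708)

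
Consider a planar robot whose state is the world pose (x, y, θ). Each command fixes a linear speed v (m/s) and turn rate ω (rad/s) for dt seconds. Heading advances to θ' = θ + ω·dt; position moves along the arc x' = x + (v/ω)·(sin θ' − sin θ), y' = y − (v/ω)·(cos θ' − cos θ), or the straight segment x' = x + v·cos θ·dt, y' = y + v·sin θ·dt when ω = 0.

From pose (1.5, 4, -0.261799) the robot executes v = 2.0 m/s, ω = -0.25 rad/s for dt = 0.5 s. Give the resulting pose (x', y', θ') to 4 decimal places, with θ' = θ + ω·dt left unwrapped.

(2.4473, 3.6816, -0.3868)

θ' = -0.2618 + -0.25·0.5 = -0.3868
R = v/ω = 2.0/-0.25 = -8.0000
x' = 1.5 + -8.0000·(sin -0.3868 − sin -0.2618) = 2.4473
y' = 4 − -8.0000·(cos -0.3868 − cos -0.2618) = 3.6816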